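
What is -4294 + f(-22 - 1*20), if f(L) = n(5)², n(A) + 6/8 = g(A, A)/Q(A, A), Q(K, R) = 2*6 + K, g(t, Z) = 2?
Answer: -19853607/4624 ≈ -4293.6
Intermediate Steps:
Q(K, R) = 12 + K
n(A) = -¾ + 2/(12 + A)
f(L) = 1849/4624 (f(L) = ((-28 - 3*5)/(4*(12 + 5)))² = ((¼)*(-28 - 15)/17)² = ((¼)*(1/17)*(-43))² = (-43/68)² = 1849/4624)
-4294 + f(-22 - 1*20) = -4294 + 1849/4624 = -19853607/4624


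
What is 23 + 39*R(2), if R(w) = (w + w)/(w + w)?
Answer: 62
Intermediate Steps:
R(w) = 1 (R(w) = (2*w)/((2*w)) = (2*w)*(1/(2*w)) = 1)
23 + 39*R(2) = 23 + 39*1 = 23 + 39 = 62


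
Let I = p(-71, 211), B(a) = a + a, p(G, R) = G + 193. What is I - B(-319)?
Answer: 760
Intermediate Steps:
p(G, R) = 193 + G
B(a) = 2*a
I = 122 (I = 193 - 71 = 122)
I - B(-319) = 122 - 2*(-319) = 122 - 1*(-638) = 122 + 638 = 760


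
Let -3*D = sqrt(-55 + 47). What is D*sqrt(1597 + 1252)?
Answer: -2*I*sqrt(5698)/3 ≈ -50.323*I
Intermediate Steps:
D = -2*I*sqrt(2)/3 (D = -sqrt(-55 + 47)/3 = -2*I*sqrt(2)/3 ≈ -0.94281*I)
D*sqrt(1597 + 1252) = (-2*I*sqrt(2)/3)*sqrt(1597 + 1252) = (-2*I*sqrt(2)/3)*sqrt(2849) = -2*I*sqrt(5698)/3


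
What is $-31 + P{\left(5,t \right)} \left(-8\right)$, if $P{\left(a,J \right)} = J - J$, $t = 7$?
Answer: $-31$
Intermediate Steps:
$P{\left(a,J \right)} = 0$
$-31 + P{\left(5,t \right)} \left(-8\right) = -31 + 0 \left(-8\right) = -31 + 0 = -31$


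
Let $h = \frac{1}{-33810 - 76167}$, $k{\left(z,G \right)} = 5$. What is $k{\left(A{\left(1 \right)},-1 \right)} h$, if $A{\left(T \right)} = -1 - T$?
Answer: $- \frac{5}{109977} \approx -4.5464 \cdot 10^{-5}$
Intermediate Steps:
$h = - \frac{1}{109977}$ ($h = \frac{1}{-109977} = - \frac{1}{109977} \approx -9.0928 \cdot 10^{-6}$)
$k{\left(A{\left(1 \right)},-1 \right)} h = 5 \left(- \frac{1}{109977}\right) = - \frac{5}{109977}$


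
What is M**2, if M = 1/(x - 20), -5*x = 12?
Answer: 25/12544 ≈ 0.0019930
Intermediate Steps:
x = -12/5 (x = -1/5*12 = -12/5 ≈ -2.4000)
M = -5/112 (M = 1/(-12/5 - 20) = 1/(-112/5) = -5/112 ≈ -0.044643)
M**2 = (-5/112)**2 = 25/12544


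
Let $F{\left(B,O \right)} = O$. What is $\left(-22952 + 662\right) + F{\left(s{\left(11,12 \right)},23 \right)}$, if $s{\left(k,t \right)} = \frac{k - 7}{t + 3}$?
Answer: $-22267$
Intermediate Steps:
$s{\left(k,t \right)} = \frac{-7 + k}{3 + t}$
$\left(-22952 + 662\right) + F{\left(s{\left(11,12 \right)},23 \right)} = \left(-22952 + 662\right) + 23 = -22290 + 23 = -22267$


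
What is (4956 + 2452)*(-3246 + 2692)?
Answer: -4104032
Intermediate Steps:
(4956 + 2452)*(-3246 + 2692) = 7408*(-554) = -4104032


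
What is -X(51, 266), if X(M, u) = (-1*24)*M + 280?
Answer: 944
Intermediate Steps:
X(M, u) = 280 - 24*M (X(M, u) = -24*M + 280 = 280 - 24*M)
-X(51, 266) = -(280 - 24*51) = -(280 - 1224) = -1*(-944) = 944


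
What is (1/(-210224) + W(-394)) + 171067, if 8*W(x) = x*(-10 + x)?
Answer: 40145215935/210224 ≈ 1.9096e+5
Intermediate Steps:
W(x) = x*(-10 + x)/8 (W(x) = (x*(-10 + x))/8 = x*(-10 + x)/8)
(1/(-210224) + W(-394)) + 171067 = (1/(-210224) + (⅛)*(-394)*(-10 - 394)) + 171067 = (-1/210224 + (⅛)*(-394)*(-404)) + 171067 = (-1/210224 + 19897) + 171067 = 4182826927/210224 + 171067 = 40145215935/210224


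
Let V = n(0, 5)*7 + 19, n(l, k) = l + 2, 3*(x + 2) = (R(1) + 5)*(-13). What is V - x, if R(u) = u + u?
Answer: 196/3 ≈ 65.333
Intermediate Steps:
R(u) = 2*u
x = -97/3 (x = -2 + ((2*1 + 5)*(-13))/3 = -2 + ((2 + 5)*(-13))/3 = -2 + (7*(-13))/3 = -2 + (⅓)*(-91) = -2 - 91/3 = -97/3 ≈ -32.333)
n(l, k) = 2 + l
V = 33 (V = (2 + 0)*7 + 19 = 2*7 + 19 = 14 + 19 = 33)
V - x = 33 - 1*(-97/3) = 33 + 97/3 = 196/3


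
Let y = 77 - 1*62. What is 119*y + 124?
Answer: 1909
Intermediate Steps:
y = 15 (y = 77 - 62 = 15)
119*y + 124 = 119*15 + 124 = 1785 + 124 = 1909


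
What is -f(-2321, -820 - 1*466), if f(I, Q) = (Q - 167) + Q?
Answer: 2739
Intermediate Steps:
f(I, Q) = -167 + 2*Q (f(I, Q) = (-167 + Q) + Q = -167 + 2*Q)
-f(-2321, -820 - 1*466) = -(-167 + 2*(-820 - 1*466)) = -(-167 + 2*(-820 - 466)) = -(-167 + 2*(-1286)) = -(-167 - 2572) = -1*(-2739) = 2739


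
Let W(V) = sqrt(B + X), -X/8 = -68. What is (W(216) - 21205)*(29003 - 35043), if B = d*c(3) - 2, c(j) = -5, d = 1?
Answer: 128078200 - 6040*sqrt(537) ≈ 1.2794e+8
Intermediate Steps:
X = 544 (X = -8*(-68) = 544)
B = -7 (B = 1*(-5) - 2 = -5 - 2 = -7)
W(V) = sqrt(537) (W(V) = sqrt(-7 + 544) = sqrt(537))
(W(216) - 21205)*(29003 - 35043) = (sqrt(537) - 21205)*(29003 - 35043) = (-21205 + sqrt(537))*(-6040) = 128078200 - 6040*sqrt(537)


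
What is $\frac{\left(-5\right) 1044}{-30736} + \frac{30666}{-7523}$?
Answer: $- \frac{225820029}{57806732} \approx -3.9065$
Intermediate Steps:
$\frac{\left(-5\right) 1044}{-30736} + \frac{30666}{-7523} = \left(-5220\right) \left(- \frac{1}{30736}\right) + 30666 \left(- \frac{1}{7523}\right) = \frac{1305}{7684} - \frac{30666}{7523} = - \frac{225820029}{57806732}$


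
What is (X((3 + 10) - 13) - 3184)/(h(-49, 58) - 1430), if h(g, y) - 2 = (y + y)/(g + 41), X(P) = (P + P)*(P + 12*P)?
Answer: 6368/2885 ≈ 2.2073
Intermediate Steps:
X(P) = 26*P² (X(P) = (2*P)*(13*P) = 26*P²)
h(g, y) = 2 + 2*y/(41 + g) (h(g, y) = 2 + (y + y)/(g + 41) = 2 + (2*y)/(41 + g) = 2 + 2*y/(41 + g))
(X((3 + 10) - 13) - 3184)/(h(-49, 58) - 1430) = (26*((3 + 10) - 13)² - 3184)/(2*(41 - 49 + 58)/(41 - 49) - 1430) = (26*(13 - 13)² - 3184)/(2*50/(-8) - 1430) = (26*0² - 3184)/(2*(-⅛)*50 - 1430) = (26*0 - 3184)/(-25/2 - 1430) = (0 - 3184)/(-2885/2) = -3184*(-2/2885) = 6368/2885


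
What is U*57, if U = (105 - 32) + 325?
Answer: 22686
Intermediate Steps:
U = 398 (U = 73 + 325 = 398)
U*57 = 398*57 = 22686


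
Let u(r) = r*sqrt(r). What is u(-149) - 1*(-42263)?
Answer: 42263 - 149*I*sqrt(149) ≈ 42263.0 - 1818.8*I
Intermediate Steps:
u(r) = r**(3/2)
u(-149) - 1*(-42263) = (-149)**(3/2) - 1*(-42263) = -149*I*sqrt(149) + 42263 = 42263 - 149*I*sqrt(149)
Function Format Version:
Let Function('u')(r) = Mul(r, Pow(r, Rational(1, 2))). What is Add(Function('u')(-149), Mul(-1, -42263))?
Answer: Add(42263, Mul(-149, I, Pow(149, Rational(1, 2)))) ≈ Add(42263., Mul(-1818.8, I))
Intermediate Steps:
Function('u')(r) = Pow(r, Rational(3, 2))
Add(Function('u')(-149), Mul(-1, -42263)) = Add(Pow(-149, Rational(3, 2)), Mul(-1, -42263)) = Add(Mul(-149, I, Pow(149, Rational(1, 2))), 42263) = Add(42263, Mul(-149, I, Pow(149, Rational(1, 2))))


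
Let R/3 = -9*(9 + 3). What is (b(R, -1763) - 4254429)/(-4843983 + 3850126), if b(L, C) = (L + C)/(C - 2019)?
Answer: 16090248391/3758767174 ≈ 4.2807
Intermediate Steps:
R = -324 (R = 3*(-9*(9 + 3)) = 3*(-9*12) = 3*(-108) = -324)
b(L, C) = (C + L)/(-2019 + C)
(b(R, -1763) - 4254429)/(-4843983 + 3850126) = ((-1763 - 324)/(-2019 - 1763) - 4254429)/(-4843983 + 3850126) = (-2087/(-3782) - 4254429)/(-993857) = (-1/3782*(-2087) - 4254429)*(-1/993857) = (2087/3782 - 4254429)*(-1/993857) = -16090248391/3782*(-1/993857) = 16090248391/3758767174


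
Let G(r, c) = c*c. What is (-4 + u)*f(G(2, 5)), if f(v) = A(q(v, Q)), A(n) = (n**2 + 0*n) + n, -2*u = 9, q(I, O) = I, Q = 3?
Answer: -5525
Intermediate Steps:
u = -9/2 (u = -1/2*9 = -9/2 ≈ -4.5000)
G(r, c) = c**2
A(n) = n + n**2 (A(n) = (n**2 + 0) + n = n**2 + n = n + n**2)
f(v) = v*(1 + v)
(-4 + u)*f(G(2, 5)) = (-4 - 9/2)*(5**2*(1 + 5**2)) = -425*(1 + 25)/2 = -425*26/2 = -17/2*650 = -5525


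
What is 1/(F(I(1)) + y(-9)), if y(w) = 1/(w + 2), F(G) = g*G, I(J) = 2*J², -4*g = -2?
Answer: 7/6 ≈ 1.1667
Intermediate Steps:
g = ½ (g = -¼*(-2) = ½ ≈ 0.50000)
F(G) = G/2
y(w) = 1/(2 + w)
1/(F(I(1)) + y(-9)) = 1/((2*1²)/2 + 1/(2 - 9)) = 1/((2*1)/2 + 1/(-7)) = 1/((½)*2 - ⅐) = 1/(1 - ⅐) = 1/(6/7) = 7/6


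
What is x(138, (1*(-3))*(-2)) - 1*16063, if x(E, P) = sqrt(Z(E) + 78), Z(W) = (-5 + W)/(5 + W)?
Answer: -16063 + sqrt(1614041)/143 ≈ -16054.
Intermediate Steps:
Z(W) = (-5 + W)/(5 + W)
x(E, P) = sqrt(78 + (-5 + E)/(5 + E)) (x(E, P) = sqrt((-5 + E)/(5 + E) + 78) = sqrt(78 + (-5 + E)/(5 + E)))
x(138, (1*(-3))*(-2)) - 1*16063 = sqrt((385 + 79*138)/(5 + 138)) - 1*16063 = sqrt((385 + 10902)/143) - 16063 = sqrt((1/143)*11287) - 16063 = sqrt(11287/143) - 16063 = sqrt(1614041)/143 - 16063 = -16063 + sqrt(1614041)/143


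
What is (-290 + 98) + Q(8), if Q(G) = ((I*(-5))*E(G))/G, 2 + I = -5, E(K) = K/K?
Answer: -1501/8 ≈ -187.63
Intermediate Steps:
E(K) = 1
I = -7 (I = -2 - 5 = -7)
Q(G) = 35/G (Q(G) = (-7*(-5)*1)/G = (35*1)/G = 35/G)
(-290 + 98) + Q(8) = (-290 + 98) + 35/8 = -192 + 35*(1/8) = -192 + 35/8 = -1501/8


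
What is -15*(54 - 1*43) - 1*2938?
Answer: -3103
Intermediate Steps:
-15*(54 - 1*43) - 1*2938 = -15*(54 - 43) - 2938 = -15*11 - 2938 = -165 - 2938 = -3103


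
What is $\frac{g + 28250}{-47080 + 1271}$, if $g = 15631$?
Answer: $- \frac{43881}{45809} \approx -0.95791$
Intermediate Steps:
$\frac{g + 28250}{-47080 + 1271} = \frac{15631 + 28250}{-47080 + 1271} = \frac{43881}{-45809} = 43881 \left(- \frac{1}{45809}\right) = - \frac{43881}{45809}$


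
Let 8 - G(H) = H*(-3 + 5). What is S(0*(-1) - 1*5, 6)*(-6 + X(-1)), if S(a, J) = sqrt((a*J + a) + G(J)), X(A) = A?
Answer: -7*I*sqrt(39) ≈ -43.715*I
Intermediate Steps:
G(H) = 8 - 2*H (G(H) = 8 - H*(-3 + 5) = 8 - H*2 = 8 - 2*H)
S(a, J) = sqrt(8 + a - 2*J + J*a) (S(a, J) = sqrt((a*J + a) + (8 - 2*J)) = sqrt((J*a + a) + (8 - 2*J)) = sqrt((a + J*a) + (8 - 2*J)) = sqrt(8 + a - 2*J + J*a))
S(0*(-1) - 1*5, 6)*(-6 + X(-1)) = sqrt(8 + (0*(-1) - 1*5) - 2*6 + 6*(0*(-1) - 1*5))*(-6 - 1) = sqrt(8 + (0 - 5) - 12 + 6*(0 - 5))*(-7) = sqrt(8 - 5 - 12 + 6*(-5))*(-7) = sqrt(8 - 5 - 12 - 30)*(-7) = sqrt(-39)*(-7) = (I*sqrt(39))*(-7) = -7*I*sqrt(39)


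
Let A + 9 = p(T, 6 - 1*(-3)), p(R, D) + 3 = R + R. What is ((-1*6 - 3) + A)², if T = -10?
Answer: 1681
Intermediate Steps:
p(R, D) = -3 + 2*R (p(R, D) = -3 + (R + R) = -3 + 2*R)
A = -32 (A = -9 + (-3 + 2*(-10)) = -9 + (-3 - 20) = -9 - 23 = -32)
((-1*6 - 3) + A)² = ((-1*6 - 3) - 32)² = ((-6 - 3) - 32)² = (-9 - 32)² = (-41)² = 1681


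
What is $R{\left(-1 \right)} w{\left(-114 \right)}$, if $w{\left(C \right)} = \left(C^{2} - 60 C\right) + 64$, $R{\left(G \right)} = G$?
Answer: $-19900$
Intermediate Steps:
$w{\left(C \right)} = 64 + C^{2} - 60 C$
$R{\left(-1 \right)} w{\left(-114 \right)} = - (64 + \left(-114\right)^{2} - -6840) = - (64 + 12996 + 6840) = \left(-1\right) 19900 = -19900$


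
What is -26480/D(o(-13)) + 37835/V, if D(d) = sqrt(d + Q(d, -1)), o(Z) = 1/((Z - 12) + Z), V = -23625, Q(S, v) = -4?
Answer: -1081/675 + 26480*I*sqrt(646)/51 ≈ -1.6015 + 13197.0*I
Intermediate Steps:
o(Z) = 1/(-12 + 2*Z) (o(Z) = 1/((-12 + Z) + Z) = 1/(-12 + 2*Z))
D(d) = sqrt(-4 + d) (D(d) = sqrt(d - 4) = sqrt(-4 + d))
-26480/D(o(-13)) + 37835/V = -26480/sqrt(-4 + 1/(2*(-6 - 13))) + 37835/(-23625) = -26480/sqrt(-4 + (1/2)/(-19)) + 37835*(-1/23625) = -26480/sqrt(-4 + (1/2)*(-1/19)) - 1081/675 = -26480/sqrt(-4 - 1/38) - 1081/675 = -26480*(-I*sqrt(646)/51) - 1081/675 = -(-26480)*I*sqrt(646)/51 - 1081/675 = 26480*I*sqrt(646)/51 - 1081/675 = -1081/675 + 26480*I*sqrt(646)/51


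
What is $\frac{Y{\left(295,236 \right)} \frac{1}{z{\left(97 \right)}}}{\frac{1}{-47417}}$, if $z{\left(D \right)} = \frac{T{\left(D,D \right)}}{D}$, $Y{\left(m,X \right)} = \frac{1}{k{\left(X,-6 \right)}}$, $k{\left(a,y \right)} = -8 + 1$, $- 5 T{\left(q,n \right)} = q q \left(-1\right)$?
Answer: $\frac{237085}{679} \approx 349.17$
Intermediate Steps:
$T{\left(q,n \right)} = \frac{q^{2}}{5}$ ($T{\left(q,n \right)} = - \frac{q q \left(-1\right)}{5} = - \frac{q^{2} \left(-1\right)}{5} = - \frac{\left(-1\right) q^{2}}{5} = \frac{q^{2}}{5}$)
$k{\left(a,y \right)} = -7$
$Y{\left(m,X \right)} = - \frac{1}{7}$ ($Y{\left(m,X \right)} = \frac{1}{-7} = - \frac{1}{7}$)
$z{\left(D \right)} = \frac{D}{5}$ ($z{\left(D \right)} = \frac{\frac{1}{5} D^{2}}{D} = \frac{D}{5}$)
$\frac{Y{\left(295,236 \right)} \frac{1}{z{\left(97 \right)}}}{\frac{1}{-47417}} = \frac{\left(- \frac{1}{7}\right) \frac{1}{\frac{1}{5} \cdot 97}}{\frac{1}{-47417}} = \frac{\left(- \frac{1}{7}\right) \frac{1}{\frac{97}{5}}}{- \frac{1}{47417}} = \left(- \frac{1}{7}\right) \frac{5}{97} \left(-47417\right) = \left(- \frac{5}{679}\right) \left(-47417\right) = \frac{237085}{679}$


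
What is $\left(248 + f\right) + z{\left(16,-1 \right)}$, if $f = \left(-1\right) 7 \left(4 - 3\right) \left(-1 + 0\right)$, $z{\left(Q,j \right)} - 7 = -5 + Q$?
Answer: $273$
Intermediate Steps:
$z{\left(Q,j \right)} = 2 + Q$ ($z{\left(Q,j \right)} = 7 + \left(-5 + Q\right) = 2 + Q$)
$f = 7$ ($f = - 7 \cdot 1 \left(-1\right) = \left(-7\right) \left(-1\right) = 7$)
$\left(248 + f\right) + z{\left(16,-1 \right)} = \left(248 + 7\right) + \left(2 + 16\right) = 255 + 18 = 273$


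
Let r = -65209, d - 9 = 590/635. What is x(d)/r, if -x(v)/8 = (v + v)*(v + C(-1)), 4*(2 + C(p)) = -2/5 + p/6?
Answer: 299313482/15776339415 ≈ 0.018972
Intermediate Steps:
C(p) = -21/10 + p/24 (C(p) = -2 + (-2/5 + p/6)/4 = -2 + (-2*⅕ + p*(⅙))/4 = -2 + (-⅖ + p/6)/4 = -2 + (-⅒ + p/24) = -21/10 + p/24)
d = 1261/127 (d = 9 + 590/635 = 9 + 590*(1/635) = 9 + 118/127 = 1261/127 ≈ 9.9291)
x(v) = -16*v*(-257/120 + v) (x(v) = -8*(v + v)*(v + (-21/10 + (1/24)*(-1))) = -8*2*v*(v + (-21/10 - 1/24)) = -8*2*v*(v - 257/120) = -8*2*v*(-257/120 + v) = -16*v*(-257/120 + v))
x(d)/r = ((2/15)*(1261/127)*(257 - 120*1261/127))/(-65209) = ((2/15)*(1261/127)*(257 - 151320/127))*(-1/65209) = ((2/15)*(1261/127)*(-118681/127))*(-1/65209) = -299313482/241935*(-1/65209) = 299313482/15776339415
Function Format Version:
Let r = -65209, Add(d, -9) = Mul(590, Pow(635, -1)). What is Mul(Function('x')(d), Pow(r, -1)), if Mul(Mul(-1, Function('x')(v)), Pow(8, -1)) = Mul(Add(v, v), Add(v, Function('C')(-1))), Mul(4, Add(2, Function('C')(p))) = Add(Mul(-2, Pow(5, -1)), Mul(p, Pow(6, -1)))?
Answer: Rational(299313482, 15776339415) ≈ 0.018972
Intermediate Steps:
Function('C')(p) = Add(Rational(-21, 10), Mul(Rational(1, 24), p)) (Function('C')(p) = Add(-2, Mul(Rational(1, 4), Add(Mul(-2, Pow(5, -1)), Mul(p, Pow(6, -1))))) = Add(-2, Mul(Rational(1, 4), Add(Mul(-2, Rational(1, 5)), Mul(p, Rational(1, 6))))) = Add(-2, Mul(Rational(1, 4), Add(Rational(-2, 5), Mul(Rational(1, 6), p)))) = Add(-2, Add(Rational(-1, 10), Mul(Rational(1, 24), p))) = Add(Rational(-21, 10), Mul(Rational(1, 24), p)))
d = Rational(1261, 127) (d = Add(9, Mul(590, Pow(635, -1))) = Add(9, Mul(590, Rational(1, 635))) = Add(9, Rational(118, 127)) = Rational(1261, 127) ≈ 9.9291)
Function('x')(v) = Mul(-16, v, Add(Rational(-257, 120), v)) (Function('x')(v) = Mul(-8, Mul(Add(v, v), Add(v, Add(Rational(-21, 10), Mul(Rational(1, 24), -1))))) = Mul(-8, Mul(Mul(2, v), Add(v, Add(Rational(-21, 10), Rational(-1, 24))))) = Mul(-8, Mul(Mul(2, v), Add(v, Rational(-257, 120)))) = Mul(-8, Mul(Mul(2, v), Add(Rational(-257, 120), v))) = Mul(-8, Mul(2, v, Add(Rational(-257, 120), v))) = Mul(-16, v, Add(Rational(-257, 120), v)))
Mul(Function('x')(d), Pow(r, -1)) = Mul(Mul(Rational(2, 15), Rational(1261, 127), Add(257, Mul(-120, Rational(1261, 127)))), Pow(-65209, -1)) = Mul(Mul(Rational(2, 15), Rational(1261, 127), Add(257, Rational(-151320, 127))), Rational(-1, 65209)) = Mul(Mul(Rational(2, 15), Rational(1261, 127), Rational(-118681, 127)), Rational(-1, 65209)) = Mul(Rational(-299313482, 241935), Rational(-1, 65209)) = Rational(299313482, 15776339415)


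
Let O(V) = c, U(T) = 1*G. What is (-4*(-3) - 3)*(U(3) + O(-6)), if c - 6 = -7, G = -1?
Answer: -18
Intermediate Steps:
U(T) = -1 (U(T) = 1*(-1) = -1)
c = -1 (c = 6 - 7 = -1)
O(V) = -1
(-4*(-3) - 3)*(U(3) + O(-6)) = (-4*(-3) - 3)*(-1 - 1) = (12 - 3)*(-2) = 9*(-2) = -18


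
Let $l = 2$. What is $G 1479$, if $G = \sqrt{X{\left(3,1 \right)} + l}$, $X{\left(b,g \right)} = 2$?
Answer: $2958$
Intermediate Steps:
$G = 2$ ($G = \sqrt{2 + 2} = \sqrt{4} = 2$)
$G 1479 = 2 \cdot 1479 = 2958$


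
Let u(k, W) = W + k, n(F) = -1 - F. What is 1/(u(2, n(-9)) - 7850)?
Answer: -1/7840 ≈ -0.00012755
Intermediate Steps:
1/(u(2, n(-9)) - 7850) = 1/(((-1 - 1*(-9)) + 2) - 7850) = 1/(((-1 + 9) + 2) - 7850) = 1/((8 + 2) - 7850) = 1/(10 - 7850) = 1/(-7840) = -1/7840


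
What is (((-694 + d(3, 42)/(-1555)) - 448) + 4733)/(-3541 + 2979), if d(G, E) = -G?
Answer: -2792004/436955 ≈ -6.3897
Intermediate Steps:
(((-694 + d(3, 42)/(-1555)) - 448) + 4733)/(-3541 + 2979) = (((-694 - 1*3/(-1555)) - 448) + 4733)/(-3541 + 2979) = (((-694 - 3*(-1/1555)) - 448) + 4733)/(-562) = (((-694 + 3/1555) - 448) + 4733)*(-1/562) = ((-1079167/1555 - 448) + 4733)*(-1/562) = (-1775807/1555 + 4733)*(-1/562) = (5584008/1555)*(-1/562) = -2792004/436955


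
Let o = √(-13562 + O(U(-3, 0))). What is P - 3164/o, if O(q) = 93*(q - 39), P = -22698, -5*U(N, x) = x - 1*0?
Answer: -22698 + 3164*I*√17189/17189 ≈ -22698.0 + 24.133*I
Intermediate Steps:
U(N, x) = -x/5 (U(N, x) = -(x - 1*0)/5 = -(x + 0)/5 = -x/5)
O(q) = -3627 + 93*q (O(q) = 93*(-39 + q) = -3627 + 93*q)
o = I*√17189 (o = √(-13562 + (-3627 + 93*(-⅕*0))) = √(-13562 + (-3627 + 93*0)) = √(-13562 + (-3627 + 0)) = √(-13562 - 3627) = √(-17189) = I*√17189 ≈ 131.11*I)
P - 3164/o = -22698 - 3164/(I*√17189) = -22698 - 3164*(-I*√17189/17189) = -22698 - (-3164)*I*√17189/17189 = -22698 + 3164*I*√17189/17189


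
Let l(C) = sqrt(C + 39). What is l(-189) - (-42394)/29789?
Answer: 42394/29789 + 5*I*sqrt(6) ≈ 1.4231 + 12.247*I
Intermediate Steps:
l(C) = sqrt(39 + C)
l(-189) - (-42394)/29789 = sqrt(39 - 189) - (-42394)/29789 = sqrt(-150) - (-42394)/29789 = 5*I*sqrt(6) - 1*(-42394/29789) = 5*I*sqrt(6) + 42394/29789 = 42394/29789 + 5*I*sqrt(6)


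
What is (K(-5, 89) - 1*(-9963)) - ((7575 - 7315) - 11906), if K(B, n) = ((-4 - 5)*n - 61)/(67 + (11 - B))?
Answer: 1792685/83 ≈ 21599.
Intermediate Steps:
K(B, n) = (-61 - 9*n)/(78 - B) (K(B, n) = (-9*n - 61)/(78 - B) = (-61 - 9*n)/(78 - B))
(K(-5, 89) - 1*(-9963)) - ((7575 - 7315) - 11906) = ((61 + 9*89)/(-78 - 5) - 1*(-9963)) - ((7575 - 7315) - 11906) = ((61 + 801)/(-83) + 9963) - (260 - 11906) = (-1/83*862 + 9963) - 1*(-11646) = (-862/83 + 9963) + 11646 = 826067/83 + 11646 = 1792685/83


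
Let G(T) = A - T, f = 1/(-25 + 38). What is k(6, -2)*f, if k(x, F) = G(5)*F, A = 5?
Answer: 0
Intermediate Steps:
f = 1/13 ≈ 0.076923
G(T) = 5 - T
k(x, F) = 0 (k(x, F) = (5 - 1*5)*F = (5 - 5)*F = 0*F = 0)
k(6, -2)*f = 0*(1/13) = 0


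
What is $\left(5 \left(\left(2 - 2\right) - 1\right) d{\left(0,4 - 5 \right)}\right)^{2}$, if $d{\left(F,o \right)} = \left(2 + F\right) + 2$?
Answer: $400$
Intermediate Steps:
$d{\left(F,o \right)} = 4 + F$
$\left(5 \left(\left(2 - 2\right) - 1\right) d{\left(0,4 - 5 \right)}\right)^{2} = \left(5 \left(\left(2 - 2\right) - 1\right) \left(4 + 0\right)\right)^{2} = \left(5 \left(0 - 1\right) 4\right)^{2} = \left(5 \left(-1\right) 4\right)^{2} = \left(\left(-5\right) 4\right)^{2} = \left(-20\right)^{2} = 400$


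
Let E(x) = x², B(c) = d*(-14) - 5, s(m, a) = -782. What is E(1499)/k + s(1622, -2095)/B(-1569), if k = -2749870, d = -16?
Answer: -2642491559/602221530 ≈ -4.3879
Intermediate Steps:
B(c) = 219 (B(c) = -16*(-14) - 5 = 224 - 5 = 219)
E(1499)/k + s(1622, -2095)/B(-1569) = 1499²/(-2749870) - 782/219 = 2247001*(-1/2749870) - 782*1/219 = -2247001/2749870 - 782/219 = -2642491559/602221530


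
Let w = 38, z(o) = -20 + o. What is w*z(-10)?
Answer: -1140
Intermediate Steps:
w*z(-10) = 38*(-20 - 10) = 38*(-30) = -1140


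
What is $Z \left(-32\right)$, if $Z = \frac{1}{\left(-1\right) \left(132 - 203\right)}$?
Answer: $- \frac{32}{71} \approx -0.4507$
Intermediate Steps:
$Z = \frac{1}{71}$ ($Z = \frac{1}{\left(-1\right) \left(-71\right)} = \frac{1}{71} \approx 0.014085$)
$Z \left(-32\right) = \frac{1}{71} \left(-32\right) = - \frac{32}{71}$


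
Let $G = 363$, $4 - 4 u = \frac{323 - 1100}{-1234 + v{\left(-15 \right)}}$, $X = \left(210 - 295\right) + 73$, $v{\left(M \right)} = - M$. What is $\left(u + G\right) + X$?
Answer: $\frac{1715575}{4876} \approx 351.84$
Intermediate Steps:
$X = -12$ ($X = -85 + 73 = -12$)
$u = \frac{4099}{4876}$ ($u = 1 - \frac{\left(323 - 1100\right) \frac{1}{-1234 - -15}}{4} = 1 - \frac{\left(-777\right) \frac{1}{-1234 + 15}}{4} = 1 - \frac{\left(-777\right) \frac{1}{-1219}}{4} = 1 - \frac{\left(-777\right) \left(- \frac{1}{1219}\right)}{4} = 1 - \frac{777}{4876} = \frac{4099}{4876} \approx 0.84065$)
$\left(u + G\right) + X = \left(\frac{4099}{4876} + 363\right) - 12 = \frac{1774087}{4876} - 12 = \frac{1715575}{4876}$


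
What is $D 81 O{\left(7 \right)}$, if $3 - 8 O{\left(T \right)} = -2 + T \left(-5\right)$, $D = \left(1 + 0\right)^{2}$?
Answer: $405$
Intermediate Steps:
$D = 1$ ($D = 1^{2} = 1$)
$O{\left(T \right)} = \frac{5}{8} + \frac{5 T}{8}$ ($O{\left(T \right)} = \frac{3}{8} - \frac{-2 + T \left(-5\right)}{8} = \frac{3}{8} - \frac{-2 - 5 T}{8} = \frac{3}{8} + \left(\frac{1}{4} + \frac{5 T}{8}\right) = \frac{5}{8} + \frac{5 T}{8}$)
$D 81 O{\left(7 \right)} = 1 \cdot 81 \left(\frac{5}{8} + \frac{5}{8} \cdot 7\right) = 81 \left(\frac{5}{8} + \frac{35}{8}\right) = 81 \cdot 5 = 405$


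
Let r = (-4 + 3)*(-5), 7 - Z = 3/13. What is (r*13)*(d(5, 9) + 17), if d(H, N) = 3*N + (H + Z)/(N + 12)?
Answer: 20275/7 ≈ 2896.4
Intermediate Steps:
Z = 88/13 (Z = 7 - 3/13 = 88/13 ≈ 6.7692)
r = 5 (r = -1*(-5) = 5)
d(H, N) = 3*N + (88/13 + H)/(12 + N) (d(H, N) = 3*N + (H + 88/13)/(N + 12) = 3*N + (88/13 + H)/(12 + N))
(r*13)*(d(5, 9) + 17) = (5*13)*((88/13 + 5 + 3*9² + 36*9)/(12 + 9) + 17) = 65*((88/13 + 5 + 3*81 + 324)/21 + 17) = 65*((88/13 + 5 + 243 + 324)/21 + 17) = 65*((1/21)*(7524/13) + 17) = 65*(2508/91 + 17) = 65*(4055/91) = 20275/7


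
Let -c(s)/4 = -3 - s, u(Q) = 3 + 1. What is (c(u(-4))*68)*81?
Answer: 154224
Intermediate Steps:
u(Q) = 4
c(s) = 12 + 4*s (c(s) = -4*(-3 - s) = 12 + 4*s)
(c(u(-4))*68)*81 = ((12 + 4*4)*68)*81 = ((12 + 16)*68)*81 = (28*68)*81 = 1904*81 = 154224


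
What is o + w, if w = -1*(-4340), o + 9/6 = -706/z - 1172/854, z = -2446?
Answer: 4530179723/1044442 ≈ 4337.4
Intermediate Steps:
o = -2698557/1044442 (o = -3/2 + (-706/(-2446) - 1172/854) = -3/2 + (-706*(-1/2446) - 1172*1/854) = -3/2 + (353/1223 - 586/427) = -3/2 - 565947/522221 = -2698557/1044442 ≈ -2.5837)
w = 4340
o + w = -2698557/1044442 + 4340 = 4530179723/1044442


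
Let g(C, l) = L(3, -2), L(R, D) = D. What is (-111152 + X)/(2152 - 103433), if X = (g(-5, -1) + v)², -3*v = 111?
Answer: 109631/101281 ≈ 1.0824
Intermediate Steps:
g(C, l) = -2
v = -37 (v = -⅓*111 = -37)
X = 1521 (X = (-2 - 37)² = (-39)² = 1521)
(-111152 + X)/(2152 - 103433) = (-111152 + 1521)/(2152 - 103433) = -109631/(-101281) = -109631*(-1/101281) = 109631/101281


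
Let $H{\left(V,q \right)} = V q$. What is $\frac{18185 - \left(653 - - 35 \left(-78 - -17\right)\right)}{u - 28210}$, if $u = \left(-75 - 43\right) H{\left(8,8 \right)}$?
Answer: $- \frac{19667}{35762} \approx -0.54994$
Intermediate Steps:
$u = -7552$ ($u = \left(-75 - 43\right) 8 \cdot 8 = \left(-118\right) 64 = -7552$)
$\frac{18185 - \left(653 - - 35 \left(-78 - -17\right)\right)}{u - 28210} = \frac{18185 - \left(653 - - 35 \left(-78 - -17\right)\right)}{-7552 - 28210} = \frac{18185 - \left(653 - - 35 \left(-78 + 17\right)\right)}{-35762} = \left(18185 - \left(653 - \left(-35\right) \left(-61\right)\right)\right) \left(- \frac{1}{35762}\right) = \left(18185 + \left(11196 - \left(11849 - 2135\right)\right)\right) \left(- \frac{1}{35762}\right) = \left(18185 + \left(11196 - 9714\right)\right) \left(- \frac{1}{35762}\right) = \left(18185 + 1482\right) \left(- \frac{1}{35762}\right) = 19667 \left(- \frac{1}{35762}\right) = - \frac{19667}{35762}$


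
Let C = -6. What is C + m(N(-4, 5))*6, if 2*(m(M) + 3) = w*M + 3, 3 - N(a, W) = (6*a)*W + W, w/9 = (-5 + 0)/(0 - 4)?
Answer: 7935/2 ≈ 3967.5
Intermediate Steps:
w = 45/4 (w = 9*((-5 + 0)/(0 - 4)) = 9*(-5/(-4)) = 9*(-5*(-1/4)) = 9*(5/4) = 45/4 ≈ 11.250)
N(a, W) = 3 - W - 6*W*a (N(a, W) = 3 - ((6*a)*W + W) = 3 - (6*W*a + W) = 3 - (W + 6*W*a) = 3 + (-W - 6*W*a) = 3 - W - 6*W*a)
m(M) = -3/2 + 45*M/8 (m(M) = -3 + (45*M/4 + 3)/2 = -3 + (3 + 45*M/4)/2 = -3 + (3/2 + 45*M/8) = -3/2 + 45*M/8)
C + m(N(-4, 5))*6 = -6 + (-3/2 + 45*(3 - 1*5 - 6*5*(-4))/8)*6 = -6 + (-3/2 + 45*(3 - 5 + 120)/8)*6 = -6 + (-3/2 + (45/8)*118)*6 = -6 + (-3/2 + 2655/4)*6 = -6 + (2649/4)*6 = -6 + 7947/2 = 7935/2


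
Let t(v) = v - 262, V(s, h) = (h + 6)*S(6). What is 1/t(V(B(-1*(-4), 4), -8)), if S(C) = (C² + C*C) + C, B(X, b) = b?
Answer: -1/418 ≈ -0.0023923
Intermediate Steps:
S(C) = C + 2*C² (S(C) = (C² + C²) + C = 2*C² + C = C + 2*C²)
V(s, h) = 468 + 78*h (V(s, h) = (h + 6)*(6*(1 + 2*6)) = (6 + h)*(6*(1 + 12)) = (6 + h)*(6*13) = (6 + h)*78 = 468 + 78*h)
t(v) = -262 + v
1/t(V(B(-1*(-4), 4), -8)) = 1/(-262 + (468 + 78*(-8))) = 1/(-262 + (468 - 624)) = 1/(-262 - 156) = 1/(-418) = -1/418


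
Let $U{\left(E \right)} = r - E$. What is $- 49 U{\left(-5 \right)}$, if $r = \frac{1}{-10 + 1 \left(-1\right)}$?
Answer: $- \frac{2646}{11} \approx -240.55$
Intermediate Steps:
$r = - \frac{1}{11}$ ($r = \frac{1}{-10 - 1} = \frac{1}{-11} = - \frac{1}{11} \approx -0.090909$)
$U{\left(E \right)} = - \frac{1}{11} - E$
$- 49 U{\left(-5 \right)} = - 49 \left(- \frac{1}{11} - -5\right) = - 49 \left(- \frac{1}{11} + 5\right) = \left(-49\right) \frac{54}{11} = - \frac{2646}{11}$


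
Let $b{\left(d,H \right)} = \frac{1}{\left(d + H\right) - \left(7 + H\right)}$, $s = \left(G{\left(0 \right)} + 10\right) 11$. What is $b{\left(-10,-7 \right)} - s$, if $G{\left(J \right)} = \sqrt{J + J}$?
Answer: $- \frac{1871}{17} \approx -110.06$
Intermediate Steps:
$G{\left(J \right)} = \sqrt{2} \sqrt{J}$ ($G{\left(J \right)} = \sqrt{2 J} = \sqrt{2} \sqrt{J}$)
$s = 110$ ($s = \left(\sqrt{2} \sqrt{0} + 10\right) 11 = \left(\sqrt{2} \cdot 0 + 10\right) 11 = \left(0 + 10\right) 11 = 10 \cdot 11 = 110$)
$b{\left(d,H \right)} = \frac{1}{-7 + d}$ ($b{\left(d,H \right)} = \frac{1}{\left(H + d\right) - \left(7 + H\right)} = \frac{1}{-7 + d}$)
$b{\left(-10,-7 \right)} - s = \frac{1}{-7 - 10} - 110 = \frac{1}{-17} - 110 = - \frac{1}{17} - 110 = - \frac{1871}{17}$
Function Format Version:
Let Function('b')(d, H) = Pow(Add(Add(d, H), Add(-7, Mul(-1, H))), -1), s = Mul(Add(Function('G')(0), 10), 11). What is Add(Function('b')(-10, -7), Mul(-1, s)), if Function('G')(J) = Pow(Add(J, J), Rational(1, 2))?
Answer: Rational(-1871, 17) ≈ -110.06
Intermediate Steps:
Function('G')(J) = Mul(Pow(2, Rational(1, 2)), Pow(J, Rational(1, 2))) (Function('G')(J) = Pow(Mul(2, J), Rational(1, 2)) = Mul(Pow(2, Rational(1, 2)), Pow(J, Rational(1, 2))))
s = 110 (s = Mul(Add(Mul(Pow(2, Rational(1, 2)), Pow(0, Rational(1, 2))), 10), 11) = Mul(Add(Mul(Pow(2, Rational(1, 2)), 0), 10), 11) = Mul(Add(0, 10), 11) = Mul(10, 11) = 110)
Function('b')(d, H) = Pow(Add(-7, d), -1) (Function('b')(d, H) = Pow(Add(Add(H, d), Add(-7, Mul(-1, H))), -1) = Pow(Add(-7, d), -1))
Add(Function('b')(-10, -7), Mul(-1, s)) = Add(Pow(Add(-7, -10), -1), Mul(-1, 110)) = Add(Pow(-17, -1), -110) = Add(Rational(-1, 17), -110) = Rational(-1871, 17)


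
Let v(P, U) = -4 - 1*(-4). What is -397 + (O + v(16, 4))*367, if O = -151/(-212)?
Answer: -28747/212 ≈ -135.60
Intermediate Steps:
v(P, U) = 0 (v(P, U) = -4 + 4 = 0)
O = 151/212 (O = -151*(-1/212) = 151/212 ≈ 0.71226)
-397 + (O + v(16, 4))*367 = -397 + (151/212 + 0)*367 = -397 + (151/212)*367 = -397 + 55417/212 = -28747/212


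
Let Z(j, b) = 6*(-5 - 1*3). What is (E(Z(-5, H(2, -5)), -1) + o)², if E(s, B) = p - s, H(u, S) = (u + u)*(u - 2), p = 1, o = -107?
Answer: 3364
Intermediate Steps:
H(u, S) = 2*u*(-2 + u) (H(u, S) = (2*u)*(-2 + u) = 2*u*(-2 + u))
Z(j, b) = -48 (Z(j, b) = 6*(-5 - 3) = 6*(-8) = -48)
E(s, B) = 1 - s
(E(Z(-5, H(2, -5)), -1) + o)² = ((1 - 1*(-48)) - 107)² = ((1 + 48) - 107)² = (49 - 107)² = (-58)² = 3364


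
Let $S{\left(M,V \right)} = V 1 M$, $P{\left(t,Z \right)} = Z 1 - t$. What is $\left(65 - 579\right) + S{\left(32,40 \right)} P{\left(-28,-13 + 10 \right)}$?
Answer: $31486$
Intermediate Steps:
$P{\left(t,Z \right)} = Z - t$
$S{\left(M,V \right)} = M V$ ($S{\left(M,V \right)} = V M = M V$)
$\left(65 - 579\right) + S{\left(32,40 \right)} P{\left(-28,-13 + 10 \right)} = \left(65 - 579\right) + 32 \cdot 40 \left(\left(-13 + 10\right) - -28\right) = -514 + 1280 \left(-3 + 28\right) = -514 + 1280 \cdot 25 = -514 + 32000 = 31486$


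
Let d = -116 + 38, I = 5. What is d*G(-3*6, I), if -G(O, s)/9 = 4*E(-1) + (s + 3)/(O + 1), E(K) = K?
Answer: -53352/17 ≈ -3138.4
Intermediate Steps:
d = -78
G(O, s) = 36 - 9*(3 + s)/(1 + O) (G(O, s) = -9*(4*(-1) + (s + 3)/(O + 1)) = -9*(-4 + (3 + s)/(1 + O)) = 36 - 9*(3 + s)/(1 + O))
d*G(-3*6, I) = -702*(1 - 1*5 + 4*(-3*6))/(1 - 3*6) = -702*(1 - 5 + 4*(-18))/(1 - 18) = -702*(1 - 5 - 72)/(-17) = -702*(-1)*(-76)/17 = -78*684/17 = -53352/17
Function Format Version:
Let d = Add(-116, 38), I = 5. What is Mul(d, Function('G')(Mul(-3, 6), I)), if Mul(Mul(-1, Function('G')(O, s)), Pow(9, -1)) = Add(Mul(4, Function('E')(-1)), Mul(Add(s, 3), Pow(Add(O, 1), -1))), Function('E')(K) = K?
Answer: Rational(-53352, 17) ≈ -3138.4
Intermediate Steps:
d = -78
Function('G')(O, s) = Add(36, Mul(-9, Pow(Add(1, O), -1), Add(3, s))) (Function('G')(O, s) = Mul(-9, Add(Mul(4, -1), Mul(Add(s, 3), Pow(Add(O, 1), -1)))) = Mul(-9, Add(-4, Mul(Add(3, s), Pow(Add(1, O), -1)))) = Mul(-9, Add(-4, Mul(Pow(Add(1, O), -1), Add(3, s)))) = Add(36, Mul(-9, Pow(Add(1, O), -1), Add(3, s))))
Mul(d, Function('G')(Mul(-3, 6), I)) = Mul(-78, Mul(9, Pow(Add(1, Mul(-3, 6)), -1), Add(1, Mul(-1, 5), Mul(4, Mul(-3, 6))))) = Mul(-78, Mul(9, Pow(Add(1, -18), -1), Add(1, -5, Mul(4, -18)))) = Mul(-78, Mul(9, Pow(-17, -1), Add(1, -5, -72))) = Mul(-78, Mul(9, Rational(-1, 17), -76)) = Mul(-78, Rational(684, 17)) = Rational(-53352, 17)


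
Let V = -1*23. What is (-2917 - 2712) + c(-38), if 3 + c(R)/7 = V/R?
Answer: -214539/38 ≈ -5645.8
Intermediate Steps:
V = -23
c(R) = -21 - 161/R (c(R) = -21 + 7*(-23/R) = -21 - 161/R)
(-2917 - 2712) + c(-38) = (-2917 - 2712) + (-21 - 161/(-38)) = -5629 + (-21 - 161*(-1/38)) = -5629 + (-21 + 161/38) = -5629 - 637/38 = -214539/38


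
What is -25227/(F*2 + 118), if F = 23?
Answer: -25227/164 ≈ -153.82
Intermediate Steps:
-25227/(F*2 + 118) = -25227/(23*2 + 118) = -25227/(46 + 118) = -25227/164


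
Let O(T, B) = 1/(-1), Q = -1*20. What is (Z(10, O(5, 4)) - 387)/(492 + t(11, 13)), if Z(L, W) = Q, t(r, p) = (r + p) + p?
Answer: -407/529 ≈ -0.76938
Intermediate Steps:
Q = -20
O(T, B) = -1
t(r, p) = r + 2*p (t(r, p) = (p + r) + p = r + 2*p)
Z(L, W) = -20
(Z(10, O(5, 4)) - 387)/(492 + t(11, 13)) = (-20 - 387)/(492 + (11 + 2*13)) = -407/(492 + (11 + 26)) = -407/(492 + 37) = -407/529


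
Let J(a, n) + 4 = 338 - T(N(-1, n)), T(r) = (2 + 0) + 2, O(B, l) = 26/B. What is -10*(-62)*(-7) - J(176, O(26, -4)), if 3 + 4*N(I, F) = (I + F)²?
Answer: -4670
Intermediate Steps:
N(I, F) = -¾ + (F + I)²/4 (N(I, F) = -¾ + (I + F)²/4 = -¾ + (F + I)²/4)
T(r) = 4 (T(r) = 2 + 2 = 4)
J(a, n) = 330 (J(a, n) = -4 + (338 - 1*4) = -4 + (338 - 4) = -4 + 334 = 330)
-10*(-62)*(-7) - J(176, O(26, -4)) = -10*(-62)*(-7) - 1*330 = 620*(-7) - 330 = -4340 - 330 = -4670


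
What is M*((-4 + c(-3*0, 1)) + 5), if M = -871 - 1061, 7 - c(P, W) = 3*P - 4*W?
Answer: -23184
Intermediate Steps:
c(P, W) = 7 - 3*P + 4*W (c(P, W) = 7 - (3*P - 4*W) = 7 - (-4*W + 3*P) = 7 + (-3*P + 4*W) = 7 - 3*P + 4*W)
M = -1932
M*((-4 + c(-3*0, 1)) + 5) = -1932*((-4 + (7 - (-9)*0 + 4*1)) + 5) = -1932*((-4 + (7 - 3*0 + 4)) + 5) = -1932*((-4 + (7 + 0 + 4)) + 5) = -1932*((-4 + 11) + 5) = -1932*(7 + 5) = -1932*12 = -23184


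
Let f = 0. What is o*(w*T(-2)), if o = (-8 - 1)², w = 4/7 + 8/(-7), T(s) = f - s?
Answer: -648/7 ≈ -92.571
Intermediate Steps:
T(s) = -s (T(s) = 0 - s = -s)
w = -4/7 (w = 4*(⅐) + 8*(-⅐) = 4/7 - 8/7 = -4/7 ≈ -0.57143)
o = 81 (o = (-9)² = 81)
o*(w*T(-2)) = 81*(-(-4)*(-2)/7) = 81*(-4/7*2) = 81*(-8/7) = -648/7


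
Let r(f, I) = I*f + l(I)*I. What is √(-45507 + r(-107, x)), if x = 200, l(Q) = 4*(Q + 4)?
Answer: √96293 ≈ 310.31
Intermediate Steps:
l(Q) = 16 + 4*Q (l(Q) = 4*(4 + Q) = 16 + 4*Q)
r(f, I) = I*f + I*(16 + 4*I) (r(f, I) = I*f + (16 + 4*I)*I = I*f + I*(16 + 4*I))
√(-45507 + r(-107, x)) = √(-45507 + 200*(16 - 107 + 4*200)) = √(-45507 + 200*(16 - 107 + 800)) = √(-45507 + 200*709) = √(-45507 + 141800) = √96293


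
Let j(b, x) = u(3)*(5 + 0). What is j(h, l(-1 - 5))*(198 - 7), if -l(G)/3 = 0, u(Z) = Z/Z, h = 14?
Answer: 955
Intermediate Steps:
u(Z) = 1
l(G) = 0 (l(G) = -3*0 = 0)
j(b, x) = 5 (j(b, x) = 1*(5 + 0) = 1*5 = 5)
j(h, l(-1 - 5))*(198 - 7) = 5*(198 - 7) = 5*191 = 955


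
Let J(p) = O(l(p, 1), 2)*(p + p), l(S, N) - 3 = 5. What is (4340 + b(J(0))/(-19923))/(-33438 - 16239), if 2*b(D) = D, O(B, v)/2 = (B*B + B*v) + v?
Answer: -4340/49677 ≈ -0.087364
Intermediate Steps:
l(S, N) = 8 (l(S, N) = 3 + 5 = 8)
O(B, v) = 2*v + 2*B**2 + 2*B*v (O(B, v) = 2*((B*B + B*v) + v) = 2*((B**2 + B*v) + v) = 2*(v + B**2 + B*v) = 2*v + 2*B**2 + 2*B*v)
J(p) = 328*p (J(p) = (2*2 + 2*8**2 + 2*8*2)*(p + p) = (4 + 2*64 + 32)*(2*p) = (4 + 128 + 32)*(2*p) = 164*(2*p) = 328*p)
b(D) = D/2
(4340 + b(J(0))/(-19923))/(-33438 - 16239) = (4340 + ((328*0)/2)/(-19923))/(-33438 - 16239) = (4340 + ((1/2)*0)*(-1/19923))/(-49677) = (4340 + 0*(-1/19923))*(-1/49677) = (4340 + 0)*(-1/49677) = 4340*(-1/49677) = -4340/49677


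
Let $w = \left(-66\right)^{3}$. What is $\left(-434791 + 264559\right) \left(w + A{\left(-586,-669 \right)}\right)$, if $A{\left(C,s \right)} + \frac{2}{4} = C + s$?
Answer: $49154745348$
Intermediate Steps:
$A{\left(C,s \right)} = - \frac{1}{2} + C + s$ ($A{\left(C,s \right)} = - \frac{1}{2} + \left(C + s\right) = - \frac{1}{2} + C + s$)
$w = -287496$
$\left(-434791 + 264559\right) \left(w + A{\left(-586,-669 \right)}\right) = \left(-434791 + 264559\right) \left(-287496 - \frac{2511}{2}\right) = - 170232 \left(-287496 - \frac{2511}{2}\right) = \left(-170232\right) \left(- \frac{577503}{2}\right) = 49154745348$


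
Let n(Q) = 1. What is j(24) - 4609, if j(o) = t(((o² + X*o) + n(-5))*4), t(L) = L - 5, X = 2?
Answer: -2114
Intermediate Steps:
t(L) = -5 + L
j(o) = -1 + 4*o² + 8*o (j(o) = -5 + ((o² + 2*o) + 1)*4 = -5 + (1 + o² + 2*o)*4 = -5 + (4 + 4*o² + 8*o) = -1 + 4*o² + 8*o)
j(24) - 4609 = (-1 + 4*24² + 8*24) - 4609 = (-1 + 4*576 + 192) - 4609 = (-1 + 2304 + 192) - 4609 = 2495 - 4609 = -2114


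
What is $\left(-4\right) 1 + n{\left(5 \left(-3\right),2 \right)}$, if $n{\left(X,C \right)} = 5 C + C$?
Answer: $8$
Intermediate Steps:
$n{\left(X,C \right)} = 6 C$
$\left(-4\right) 1 + n{\left(5 \left(-3\right),2 \right)} = \left(-4\right) 1 + 6 \cdot 2 = -4 + 12 = 8$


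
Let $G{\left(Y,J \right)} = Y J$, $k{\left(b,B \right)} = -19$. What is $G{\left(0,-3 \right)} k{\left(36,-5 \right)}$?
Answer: $0$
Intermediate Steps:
$G{\left(Y,J \right)} = J Y$
$G{\left(0,-3 \right)} k{\left(36,-5 \right)} = \left(-3\right) 0 \left(-19\right) = 0 \left(-19\right) = 0$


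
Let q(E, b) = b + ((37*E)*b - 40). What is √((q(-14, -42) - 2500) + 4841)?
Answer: √24015 ≈ 154.97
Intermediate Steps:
q(E, b) = -40 + b + 37*E*b (q(E, b) = b + (37*E*b - 40) = b + (-40 + 37*E*b) = -40 + b + 37*E*b)
√((q(-14, -42) - 2500) + 4841) = √(((-40 - 42 + 37*(-14)*(-42)) - 2500) + 4841) = √(((-40 - 42 + 21756) - 2500) + 4841) = √((21674 - 2500) + 4841) = √(19174 + 4841) = √24015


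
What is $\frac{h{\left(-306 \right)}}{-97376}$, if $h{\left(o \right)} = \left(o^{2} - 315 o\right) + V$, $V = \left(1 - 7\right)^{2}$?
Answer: $- \frac{95031}{48688} \approx -1.9518$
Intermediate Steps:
$V = 36$ ($V = \left(-6\right)^{2} = 36$)
$h{\left(o \right)} = 36 + o^{2} - 315 o$ ($h{\left(o \right)} = \left(o^{2} - 315 o\right) + 36 = 36 + o^{2} - 315 o$)
$\frac{h{\left(-306 \right)}}{-97376} = \frac{36 + \left(-306\right)^{2} - -96390}{-97376} = \left(36 + 93636 + 96390\right) \left(- \frac{1}{97376}\right) = 190062 \left(- \frac{1}{97376}\right) = - \frac{95031}{48688}$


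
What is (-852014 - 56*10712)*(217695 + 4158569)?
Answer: -6353836433904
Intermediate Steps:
(-852014 - 56*10712)*(217695 + 4158569) = (-852014 - 599872)*4376264 = -1451886*4376264 = -6353836433904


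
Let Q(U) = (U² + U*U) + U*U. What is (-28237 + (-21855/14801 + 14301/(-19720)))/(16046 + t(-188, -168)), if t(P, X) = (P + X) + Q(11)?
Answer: -8242337355341/4685480933160 ≈ -1.7591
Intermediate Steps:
Q(U) = 3*U² (Q(U) = (U² + U²) + U² = 2*U² + U² = 3*U²)
t(P, X) = 363 + P + X (t(P, X) = (P + X) + 3*11² = (P + X) + 3*121 = (P + X) + 363 = 363 + P + X)
(-28237 + (-21855/14801 + 14301/(-19720)))/(16046 + t(-188, -168)) = (-28237 + (-21855/14801 + 14301/(-19720)))/(16046 + (363 - 188 - 168)) = (-28237 + (-21855*1/14801 + 14301*(-1/19720)))/(16046 + 7) = (-28237 + (-21855/14801 - 14301/19720))/16053 = (-28237 - 642649701/291875720)*(1/16053) = -8242337355341/291875720*1/16053 = -8242337355341/4685480933160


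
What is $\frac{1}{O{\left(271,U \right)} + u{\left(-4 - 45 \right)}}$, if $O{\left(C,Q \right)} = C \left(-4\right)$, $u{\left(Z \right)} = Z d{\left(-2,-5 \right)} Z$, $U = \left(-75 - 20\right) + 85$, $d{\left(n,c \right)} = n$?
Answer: $- \frac{1}{5886} \approx -0.00016989$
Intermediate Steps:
$U = -10$ ($U = -95 + 85 = -10$)
$u{\left(Z \right)} = - 2 Z^{2}$ ($u{\left(Z \right)} = Z \left(-2\right) Z = - 2 Z Z = - 2 Z^{2}$)
$O{\left(C,Q \right)} = - 4 C$
$\frac{1}{O{\left(271,U \right)} + u{\left(-4 - 45 \right)}} = \frac{1}{\left(-4\right) 271 - 2 \left(-4 - 45\right)^{2}} = \frac{1}{-1084 - 2 \left(-4 - 45\right)^{2}} = \frac{1}{-1084 - 2 \left(-49\right)^{2}} = \frac{1}{-1084 - 4802} = \frac{1}{-5886} = - \frac{1}{5886}$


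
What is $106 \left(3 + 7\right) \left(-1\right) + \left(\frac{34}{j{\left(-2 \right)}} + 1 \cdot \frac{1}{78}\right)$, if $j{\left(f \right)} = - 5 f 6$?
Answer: $- \frac{206587}{195} \approx -1059.4$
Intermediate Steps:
$j{\left(f \right)} = - 30 f$
$106 \left(3 + 7\right) \left(-1\right) + \left(\frac{34}{j{\left(-2 \right)}} + 1 \cdot \frac{1}{78}\right) = 106 \left(3 + 7\right) \left(-1\right) + \left(\frac{34}{\left(-30\right) \left(-2\right)} + 1 \cdot \frac{1}{78}\right) = 106 \cdot 10 \left(-1\right) + \left(\frac{34}{60} + 1 \cdot \frac{1}{78}\right) = 106 \left(-10\right) + \left(34 \cdot \frac{1}{60} + \frac{1}{78}\right) = -1060 + \left(\frac{17}{30} + \frac{1}{78}\right) = -1060 + \frac{113}{195} = - \frac{206587}{195}$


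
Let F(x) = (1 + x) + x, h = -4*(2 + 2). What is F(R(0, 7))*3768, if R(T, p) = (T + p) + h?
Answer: -64056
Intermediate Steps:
h = -16 (h = -4*4 = -16)
R(T, p) = -16 + T + p (R(T, p) = (T + p) - 16 = -16 + T + p)
F(x) = 1 + 2*x
F(R(0, 7))*3768 = (1 + 2*(-16 + 0 + 7))*3768 = (1 + 2*(-9))*3768 = (1 - 18)*3768 = -17*3768 = -64056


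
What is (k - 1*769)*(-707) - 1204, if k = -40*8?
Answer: 768719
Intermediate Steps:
k = -320
(k - 1*769)*(-707) - 1204 = (-320 - 1*769)*(-707) - 1204 = (-320 - 769)*(-707) - 1204 = -1089*(-707) - 1204 = 769923 - 1204 = 768719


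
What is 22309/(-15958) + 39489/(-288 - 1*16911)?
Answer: -337952651/91487214 ≈ -3.6940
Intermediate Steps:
22309/(-15958) + 39489/(-288 - 1*16911) = 22309*(-1/15958) + 39489/(-288 - 16911) = -22309/15958 + 39489/(-17199) = -22309/15958 + 39489*(-1/17199) = -22309/15958 - 13163/5733 = -337952651/91487214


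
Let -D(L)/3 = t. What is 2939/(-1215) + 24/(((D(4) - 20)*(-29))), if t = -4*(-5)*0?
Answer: -83773/35235 ≈ -2.3776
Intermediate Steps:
t = 0 (t = 20*0 = 0)
D(L) = 0 (D(L) = -3*0 = 0)
2939/(-1215) + 24/(((D(4) - 20)*(-29))) = 2939/(-1215) + 24/(((0 - 20)*(-29))) = 2939*(-1/1215) + 24/((-20*(-29))) = -2939/1215 + 24/580 = -2939/1215 + 24*(1/580) = -2939/1215 + 6/145 = -83773/35235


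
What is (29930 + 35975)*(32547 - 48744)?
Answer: -1067463285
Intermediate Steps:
(29930 + 35975)*(32547 - 48744) = 65905*(-16197) = -1067463285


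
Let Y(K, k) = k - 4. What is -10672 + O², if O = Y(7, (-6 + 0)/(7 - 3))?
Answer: -42567/4 ≈ -10642.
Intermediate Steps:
Y(K, k) = -4 + k
O = -11/2 (O = -4 + (-6 + 0)/(7 - 3) = -4 - 6/4 = -4 - 6*¼ = -4 - 3/2 = -11/2 ≈ -5.5000)
-10672 + O² = -10672 + (-11/2)² = -10672 + 121/4 = -42567/4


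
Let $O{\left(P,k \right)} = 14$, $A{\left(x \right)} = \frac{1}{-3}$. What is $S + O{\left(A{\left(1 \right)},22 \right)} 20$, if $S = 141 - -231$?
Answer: $652$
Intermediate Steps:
$A{\left(x \right)} = - \frac{1}{3}$
$S = 372$ ($S = 141 + 231 = 372$)
$S + O{\left(A{\left(1 \right)},22 \right)} 20 = 372 + 14 \cdot 20 = 372 + 280 = 652$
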